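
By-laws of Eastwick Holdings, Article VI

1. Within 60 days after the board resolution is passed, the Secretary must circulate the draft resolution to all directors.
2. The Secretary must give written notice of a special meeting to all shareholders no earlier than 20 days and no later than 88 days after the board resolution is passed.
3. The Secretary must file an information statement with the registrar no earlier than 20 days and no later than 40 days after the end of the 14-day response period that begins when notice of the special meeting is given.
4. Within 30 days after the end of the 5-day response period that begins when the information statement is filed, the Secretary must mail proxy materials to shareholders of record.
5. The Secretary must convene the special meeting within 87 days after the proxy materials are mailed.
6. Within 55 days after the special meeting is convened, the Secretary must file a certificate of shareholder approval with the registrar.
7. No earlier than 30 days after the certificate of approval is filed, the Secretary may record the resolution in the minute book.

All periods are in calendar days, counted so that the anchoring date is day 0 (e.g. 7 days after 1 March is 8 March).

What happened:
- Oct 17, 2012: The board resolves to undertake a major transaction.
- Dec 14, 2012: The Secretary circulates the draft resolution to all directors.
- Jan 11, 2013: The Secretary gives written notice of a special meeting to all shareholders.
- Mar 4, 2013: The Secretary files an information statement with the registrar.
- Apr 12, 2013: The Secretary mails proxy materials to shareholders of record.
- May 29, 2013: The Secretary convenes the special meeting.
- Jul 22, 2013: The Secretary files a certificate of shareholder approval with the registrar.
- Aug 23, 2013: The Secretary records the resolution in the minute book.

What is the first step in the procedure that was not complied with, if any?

Step 4

(1) due by Oct 17, 2012 + 60 days = Dec 16, 2012; Dec 14, 2012 is within that limit.
(2) the permitted window runs from Oct 17, 2012 + 20 = Nov 6, 2012 to Oct 17, 2012 + 88 = Jan 13, 2013; Jan 11, 2013 falls inside that range.
(3) the permitted window runs from Jan 25, 2013 + 20 = Feb 14, 2013 to Jan 25, 2013 + 40 = Mar 6, 2013; done Mar 4, 2013 — within the window.
(4) due by Mar 9, 2013 + 30 days = Apr 8, 2013; Apr 12, 2013 misses that deadline by 4 days.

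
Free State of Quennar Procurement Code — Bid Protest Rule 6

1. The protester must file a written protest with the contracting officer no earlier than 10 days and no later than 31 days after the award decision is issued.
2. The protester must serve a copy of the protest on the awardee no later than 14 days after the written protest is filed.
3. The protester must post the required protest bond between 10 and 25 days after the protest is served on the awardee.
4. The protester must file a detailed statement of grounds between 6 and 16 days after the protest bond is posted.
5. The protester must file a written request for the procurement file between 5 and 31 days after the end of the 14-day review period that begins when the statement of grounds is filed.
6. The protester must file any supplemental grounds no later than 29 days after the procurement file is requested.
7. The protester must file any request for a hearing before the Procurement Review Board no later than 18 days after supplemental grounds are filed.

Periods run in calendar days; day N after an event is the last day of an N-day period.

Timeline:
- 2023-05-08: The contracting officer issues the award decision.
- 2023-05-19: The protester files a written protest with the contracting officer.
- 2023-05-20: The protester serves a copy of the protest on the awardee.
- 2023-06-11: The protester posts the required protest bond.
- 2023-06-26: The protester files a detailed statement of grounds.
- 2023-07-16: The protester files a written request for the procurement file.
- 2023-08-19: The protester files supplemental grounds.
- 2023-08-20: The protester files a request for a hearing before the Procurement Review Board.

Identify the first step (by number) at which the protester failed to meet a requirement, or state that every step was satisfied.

Step 6

Step 1: the window is 10–31 days after 2023-05-08 (when the award decision is issued), so 2023-05-18 through 2023-06-08; done 2023-05-19 — within the window.
Step 2: 14 days after 2023-05-19 (when the written protest is filed) is 2023-06-02; 2023-05-20 is within that limit.
Step 3: the window is 10–25 days after 2023-05-20 (when the protest is served on the awardee), so 2023-05-30 through 2023-06-14; done 2023-06-11, which is between those dates.
Step 4: the window is 6–16 days after 2023-06-11 (when the protest bond is posted), so 2023-06-17 through 2023-06-27; done 2023-06-26 — within the window.
Step 5: the window is 5–31 days after 2023-07-10 (end of the 14-day review period, which began when the statement of grounds is filed on 2023-06-26), so 2023-07-15 through 2023-08-10; 2023-07-16 falls inside that range.
Step 6: 29 days after 2023-07-16 (when the procurement file is requested) is 2023-08-14; not done until 2023-08-19, 5 days after the deadline.
Later steps need not be reached.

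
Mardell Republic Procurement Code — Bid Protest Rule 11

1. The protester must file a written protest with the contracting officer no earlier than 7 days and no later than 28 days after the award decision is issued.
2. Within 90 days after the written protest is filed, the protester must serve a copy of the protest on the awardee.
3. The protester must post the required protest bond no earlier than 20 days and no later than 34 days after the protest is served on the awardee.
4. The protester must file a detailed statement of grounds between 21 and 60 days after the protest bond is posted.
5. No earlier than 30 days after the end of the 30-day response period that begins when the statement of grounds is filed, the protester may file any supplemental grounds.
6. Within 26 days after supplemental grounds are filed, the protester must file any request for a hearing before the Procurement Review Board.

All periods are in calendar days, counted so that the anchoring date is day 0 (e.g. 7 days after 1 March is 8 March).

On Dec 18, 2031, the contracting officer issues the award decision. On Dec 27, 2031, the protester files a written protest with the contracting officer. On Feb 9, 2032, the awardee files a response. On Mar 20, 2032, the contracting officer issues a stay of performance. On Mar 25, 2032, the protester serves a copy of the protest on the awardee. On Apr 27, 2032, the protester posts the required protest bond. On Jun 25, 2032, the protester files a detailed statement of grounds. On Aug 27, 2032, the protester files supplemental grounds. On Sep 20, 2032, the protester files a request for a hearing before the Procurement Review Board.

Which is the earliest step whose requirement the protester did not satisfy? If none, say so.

(1) the permitted window runs from Dec 18, 2031 + 7 = Dec 25, 2031 to Dec 18, 2031 + 28 = Jan 15, 2032; done Dec 27, 2031, which is between those dates.
(2) due by Dec 27, 2031 + 90 days = Mar 26, 2032; done Mar 25, 2032 — timely.
(3) the permitted window runs from Mar 25, 2032 + 20 = Apr 14, 2032 to Mar 25, 2032 + 34 = Apr 28, 2032; done Apr 27, 2032 — within the window.
(4) the permitted window runs from Apr 27, 2032 + 21 = May 18, 2032 to Apr 27, 2032 + 60 = Jun 26, 2032; done Jun 25, 2032 — within the window.
(5) permitted from Jul 25, 2032 + 30 days = Aug 24, 2032 onward; done Aug 27, 2032, after the minimum wait.
(6) due by Aug 27, 2032 + 26 days = Sep 22, 2032; done Sep 20, 2032 — timely.

None — every step was satisfied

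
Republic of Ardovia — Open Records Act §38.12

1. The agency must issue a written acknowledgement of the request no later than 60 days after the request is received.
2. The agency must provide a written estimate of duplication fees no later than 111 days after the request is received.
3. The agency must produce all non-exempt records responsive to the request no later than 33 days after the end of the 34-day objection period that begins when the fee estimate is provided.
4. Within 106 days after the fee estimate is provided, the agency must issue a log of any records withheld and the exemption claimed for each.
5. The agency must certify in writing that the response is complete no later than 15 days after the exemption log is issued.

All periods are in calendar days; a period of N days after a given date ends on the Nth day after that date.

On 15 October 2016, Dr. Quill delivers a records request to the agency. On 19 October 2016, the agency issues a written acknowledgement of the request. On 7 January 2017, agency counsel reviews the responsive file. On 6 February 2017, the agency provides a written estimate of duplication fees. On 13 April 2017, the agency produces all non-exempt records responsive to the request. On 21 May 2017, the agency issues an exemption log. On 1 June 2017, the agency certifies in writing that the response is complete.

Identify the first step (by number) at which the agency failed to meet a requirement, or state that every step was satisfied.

(1) due by 15 October 2016 + 60 days = 14 December 2016; 19 October 2016 is within that limit.
(2) due by 15 October 2016 + 111 days = 3 February 2017; 6 February 2017 misses that deadline by 3 days.
Later steps need not be reached.

Step 2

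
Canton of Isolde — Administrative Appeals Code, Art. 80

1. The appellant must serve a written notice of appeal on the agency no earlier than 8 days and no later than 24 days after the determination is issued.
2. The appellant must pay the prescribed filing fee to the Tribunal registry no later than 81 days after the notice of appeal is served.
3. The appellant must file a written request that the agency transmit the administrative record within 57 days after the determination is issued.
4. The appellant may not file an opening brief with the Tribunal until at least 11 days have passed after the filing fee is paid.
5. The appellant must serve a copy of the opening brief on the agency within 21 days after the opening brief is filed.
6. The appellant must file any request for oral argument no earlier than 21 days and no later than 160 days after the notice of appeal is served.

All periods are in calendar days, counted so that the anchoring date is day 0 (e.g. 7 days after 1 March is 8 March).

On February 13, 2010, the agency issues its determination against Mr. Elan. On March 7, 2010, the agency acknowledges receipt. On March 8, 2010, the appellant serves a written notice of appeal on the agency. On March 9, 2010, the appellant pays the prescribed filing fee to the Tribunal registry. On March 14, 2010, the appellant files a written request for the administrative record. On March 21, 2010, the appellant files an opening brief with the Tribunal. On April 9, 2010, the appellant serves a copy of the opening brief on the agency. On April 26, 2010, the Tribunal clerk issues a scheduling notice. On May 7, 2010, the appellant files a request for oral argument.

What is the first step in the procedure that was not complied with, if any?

None — every step was satisfied

Step 1 — 8 and 24 days from February 13, 2010 (when the determination is issued) are February 21, 2010 and March 9, 2010 respectively; done March 8, 2010 — within the window.
Step 2 — counting 81 days from March 8, 2010 (when the notice of appeal is served) gives a deadline of May 28, 2010; March 9, 2010 is within that limit.
Step 3 — counting 57 days from February 13, 2010 (when the determination is issued) gives a deadline of April 11, 2010; March 14, 2010 is within that limit.
Step 4 — must wait 11 days from March 9, 2010 (when the filing fee is paid), so not before March 20, 2010; done March 21, 2010, after the minimum wait.
Step 5 — counting 21 days from March 21, 2010 (when the opening brief is filed) gives a deadline of April 11, 2010; April 9, 2010 is within that limit.
Step 6 — 21 and 160 days from March 8, 2010 (when the notice of appeal is served) are March 29, 2010 and August 15, 2010 respectively; done May 7, 2010 — within the window.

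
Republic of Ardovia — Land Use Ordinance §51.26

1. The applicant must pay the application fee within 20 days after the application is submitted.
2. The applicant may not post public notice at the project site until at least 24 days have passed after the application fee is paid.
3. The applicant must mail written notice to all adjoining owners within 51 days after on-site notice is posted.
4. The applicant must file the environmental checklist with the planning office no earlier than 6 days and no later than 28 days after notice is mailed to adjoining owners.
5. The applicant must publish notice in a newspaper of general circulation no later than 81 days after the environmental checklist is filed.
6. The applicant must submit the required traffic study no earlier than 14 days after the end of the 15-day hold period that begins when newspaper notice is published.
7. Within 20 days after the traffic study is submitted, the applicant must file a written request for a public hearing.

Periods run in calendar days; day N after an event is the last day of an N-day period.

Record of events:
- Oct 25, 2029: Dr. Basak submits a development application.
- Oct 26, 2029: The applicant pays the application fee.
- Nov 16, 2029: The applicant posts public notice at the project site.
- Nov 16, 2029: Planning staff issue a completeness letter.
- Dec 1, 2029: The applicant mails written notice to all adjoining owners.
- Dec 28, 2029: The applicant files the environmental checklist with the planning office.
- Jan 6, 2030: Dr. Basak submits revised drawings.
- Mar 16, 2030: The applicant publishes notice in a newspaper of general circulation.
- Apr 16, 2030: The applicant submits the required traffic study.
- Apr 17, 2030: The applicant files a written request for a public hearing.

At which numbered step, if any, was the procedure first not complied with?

Step 2

Step 1 — counting 20 days from Oct 25, 2029 (when the application is submitted) gives a deadline of Nov 14, 2029; Oct 26, 2029 is within that limit.
Step 2 — must wait 24 days from Oct 26, 2029 (when the application fee is paid), so not before Nov 19, 2029; acted on Nov 16, 2029, 3 days prematurely.
That is the first point of non-compliance.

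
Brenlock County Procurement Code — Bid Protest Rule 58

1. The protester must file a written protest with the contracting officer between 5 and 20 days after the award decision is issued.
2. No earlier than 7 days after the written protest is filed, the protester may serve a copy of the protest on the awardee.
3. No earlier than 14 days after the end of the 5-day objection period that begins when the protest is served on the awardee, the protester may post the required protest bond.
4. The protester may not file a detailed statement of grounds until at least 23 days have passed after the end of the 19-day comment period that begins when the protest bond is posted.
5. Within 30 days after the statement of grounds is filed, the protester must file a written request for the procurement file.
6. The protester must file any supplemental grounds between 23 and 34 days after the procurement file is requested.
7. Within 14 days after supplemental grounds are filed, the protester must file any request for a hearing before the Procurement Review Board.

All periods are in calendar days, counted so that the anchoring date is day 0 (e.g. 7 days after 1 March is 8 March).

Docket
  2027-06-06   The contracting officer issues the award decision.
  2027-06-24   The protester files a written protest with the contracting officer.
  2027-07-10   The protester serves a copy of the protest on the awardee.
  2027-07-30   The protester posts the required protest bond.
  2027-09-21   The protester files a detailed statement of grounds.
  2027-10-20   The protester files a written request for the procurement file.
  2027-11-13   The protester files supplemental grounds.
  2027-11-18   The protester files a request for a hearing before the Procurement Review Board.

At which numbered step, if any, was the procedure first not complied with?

None — every step was satisfied

Step 1: the window is 5–20 days after 2027-06-06 (when the award decision is issued), so 2027-06-11 through 2027-06-26; done 2027-06-24 — within the window.
Step 2: the earliest permitted date is 7 days after 2027-06-24 (when the written protest is filed), i.e. 2027-07-01; 2027-07-10 is on or after that date.
Step 3: the earliest permitted date is 14 days after 2027-07-15 (end of the 5-day objection period, which began when the protest is served on the awardee on 2027-07-10), i.e. 2027-07-29; done 2027-07-30, after the minimum wait.
Step 4: the earliest permitted date is 23 days after 2027-08-18 (end of the 19-day comment period, which began when the protest bond is posted on 2027-07-30), i.e. 2027-09-10; done 2027-09-21 — permitted.
Step 5: 30 days after 2027-09-21 (when the statement of grounds is filed) is 2027-10-21; completed 2027-10-20, before the deadline.
Step 6: the window is 23–34 days after 2027-10-20 (when the procurement file is requested), so 2027-11-12 through 2027-11-23; done 2027-11-13 — within the window.
Step 7: 14 days after 2027-11-13 (when supplemental grounds are filed) is 2027-11-27; done 2027-11-18 — timely.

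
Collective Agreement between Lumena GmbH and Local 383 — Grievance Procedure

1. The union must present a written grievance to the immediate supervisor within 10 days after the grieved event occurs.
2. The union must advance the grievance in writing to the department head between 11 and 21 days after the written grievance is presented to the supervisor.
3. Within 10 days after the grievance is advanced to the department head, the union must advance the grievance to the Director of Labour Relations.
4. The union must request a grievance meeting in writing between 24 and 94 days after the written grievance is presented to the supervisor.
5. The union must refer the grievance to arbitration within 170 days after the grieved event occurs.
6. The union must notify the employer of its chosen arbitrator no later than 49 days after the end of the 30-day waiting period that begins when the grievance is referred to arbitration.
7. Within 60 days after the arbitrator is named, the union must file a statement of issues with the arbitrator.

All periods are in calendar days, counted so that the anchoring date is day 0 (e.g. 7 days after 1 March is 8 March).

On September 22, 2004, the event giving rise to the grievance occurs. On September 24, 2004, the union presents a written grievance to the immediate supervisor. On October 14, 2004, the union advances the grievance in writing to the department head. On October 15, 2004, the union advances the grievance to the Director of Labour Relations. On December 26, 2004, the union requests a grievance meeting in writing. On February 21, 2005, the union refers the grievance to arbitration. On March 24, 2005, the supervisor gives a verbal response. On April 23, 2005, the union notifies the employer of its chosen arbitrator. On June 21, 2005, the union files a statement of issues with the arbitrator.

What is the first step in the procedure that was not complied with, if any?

None — every step was satisfied

(1) due by September 22, 2004 + 10 days = October 2, 2004; September 24, 2004 is within that limit.
(2) the permitted window runs from September 24, 2004 + 11 = October 5, 2004 to September 24, 2004 + 21 = October 15, 2004; done October 14, 2004 — within the window.
(3) due by October 14, 2004 + 10 days = October 24, 2004; done October 15, 2004 — timely.
(4) the permitted window runs from September 24, 2004 + 24 = October 18, 2004 to September 24, 2004 + 94 = December 27, 2004; done December 26, 2004, which is between those dates.
(5) due by September 22, 2004 + 170 days = March 11, 2005; February 21, 2005 is within that limit.
(6) due by March 23, 2005 + 49 days = May 11, 2005; completed April 23, 2005, before the deadline.
(7) due by April 23, 2005 + 60 days = June 22, 2005; completed June 21, 2005, before the deadline.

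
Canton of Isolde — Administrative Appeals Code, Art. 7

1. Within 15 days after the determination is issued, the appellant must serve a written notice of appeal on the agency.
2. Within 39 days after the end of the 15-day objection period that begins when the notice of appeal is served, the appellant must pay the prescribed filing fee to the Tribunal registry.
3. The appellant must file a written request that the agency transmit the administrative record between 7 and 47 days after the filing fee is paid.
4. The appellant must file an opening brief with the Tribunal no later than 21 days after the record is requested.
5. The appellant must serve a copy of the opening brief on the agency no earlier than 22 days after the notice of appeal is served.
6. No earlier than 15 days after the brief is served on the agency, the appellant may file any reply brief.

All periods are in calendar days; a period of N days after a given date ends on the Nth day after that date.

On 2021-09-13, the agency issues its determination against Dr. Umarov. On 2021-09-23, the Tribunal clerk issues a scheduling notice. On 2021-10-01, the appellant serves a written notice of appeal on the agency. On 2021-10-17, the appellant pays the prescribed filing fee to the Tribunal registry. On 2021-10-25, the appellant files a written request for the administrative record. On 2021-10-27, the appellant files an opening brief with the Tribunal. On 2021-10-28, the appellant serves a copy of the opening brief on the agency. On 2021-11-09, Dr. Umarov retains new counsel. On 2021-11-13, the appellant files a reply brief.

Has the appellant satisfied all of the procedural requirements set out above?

No

Step 1: 15 days after 2021-09-13 (when the determination is issued) is 2021-09-28; done 2021-10-01 — 3 days late.
No need to go further; step 1 was not satisfied.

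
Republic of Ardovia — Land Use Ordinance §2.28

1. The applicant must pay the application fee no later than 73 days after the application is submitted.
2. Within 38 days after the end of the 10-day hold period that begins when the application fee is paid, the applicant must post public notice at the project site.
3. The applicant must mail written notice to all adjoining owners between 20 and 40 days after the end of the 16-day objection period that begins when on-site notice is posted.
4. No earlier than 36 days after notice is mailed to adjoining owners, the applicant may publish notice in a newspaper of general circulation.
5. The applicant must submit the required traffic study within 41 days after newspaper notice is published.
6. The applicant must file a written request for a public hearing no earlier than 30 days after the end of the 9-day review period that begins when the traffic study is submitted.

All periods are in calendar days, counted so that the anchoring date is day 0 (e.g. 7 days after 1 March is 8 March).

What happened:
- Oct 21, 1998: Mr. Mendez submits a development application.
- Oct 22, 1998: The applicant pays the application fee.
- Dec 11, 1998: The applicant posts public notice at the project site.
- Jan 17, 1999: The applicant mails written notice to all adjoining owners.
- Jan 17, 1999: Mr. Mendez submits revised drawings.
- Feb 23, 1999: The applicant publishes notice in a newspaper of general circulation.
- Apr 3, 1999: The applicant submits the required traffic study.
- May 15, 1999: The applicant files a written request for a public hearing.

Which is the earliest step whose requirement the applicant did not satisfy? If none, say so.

Step 2

Step 1 — counting 73 days from Oct 21, 1998 (when the application is submitted) gives a deadline of Jan 2, 1999; Oct 22, 1998 is within that limit.
Step 2 — counting 38 days from Nov 1, 1998 (end of the 10-day hold period, which began when the application fee is paid on Oct 22, 1998) gives a deadline of Dec 9, 1998; not done until Dec 11, 1998, 2 days after the deadline.
The analysis stops there.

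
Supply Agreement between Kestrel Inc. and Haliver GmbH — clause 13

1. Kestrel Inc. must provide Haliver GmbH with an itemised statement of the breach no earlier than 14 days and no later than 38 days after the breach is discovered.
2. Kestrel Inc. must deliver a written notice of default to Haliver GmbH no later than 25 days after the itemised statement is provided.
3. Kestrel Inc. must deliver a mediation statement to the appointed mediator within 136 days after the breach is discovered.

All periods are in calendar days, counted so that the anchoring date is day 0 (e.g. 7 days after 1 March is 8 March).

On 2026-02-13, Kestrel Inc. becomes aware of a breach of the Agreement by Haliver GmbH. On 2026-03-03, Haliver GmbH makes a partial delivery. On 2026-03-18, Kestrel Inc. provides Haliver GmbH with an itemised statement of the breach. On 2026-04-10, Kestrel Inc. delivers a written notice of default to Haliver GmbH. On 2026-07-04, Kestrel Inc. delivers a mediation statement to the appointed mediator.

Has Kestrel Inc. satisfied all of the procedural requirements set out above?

No

(1) the permitted window runs from 2026-02-13 + 14 = 2026-02-27 to 2026-02-13 + 38 = 2026-03-23; done 2026-03-18 — within the window.
(2) due by 2026-03-18 + 25 days = 2026-04-12; 2026-04-10 is within that limit.
(3) due by 2026-02-13 + 136 days = 2026-06-29; done 2026-07-04 — 5 days late.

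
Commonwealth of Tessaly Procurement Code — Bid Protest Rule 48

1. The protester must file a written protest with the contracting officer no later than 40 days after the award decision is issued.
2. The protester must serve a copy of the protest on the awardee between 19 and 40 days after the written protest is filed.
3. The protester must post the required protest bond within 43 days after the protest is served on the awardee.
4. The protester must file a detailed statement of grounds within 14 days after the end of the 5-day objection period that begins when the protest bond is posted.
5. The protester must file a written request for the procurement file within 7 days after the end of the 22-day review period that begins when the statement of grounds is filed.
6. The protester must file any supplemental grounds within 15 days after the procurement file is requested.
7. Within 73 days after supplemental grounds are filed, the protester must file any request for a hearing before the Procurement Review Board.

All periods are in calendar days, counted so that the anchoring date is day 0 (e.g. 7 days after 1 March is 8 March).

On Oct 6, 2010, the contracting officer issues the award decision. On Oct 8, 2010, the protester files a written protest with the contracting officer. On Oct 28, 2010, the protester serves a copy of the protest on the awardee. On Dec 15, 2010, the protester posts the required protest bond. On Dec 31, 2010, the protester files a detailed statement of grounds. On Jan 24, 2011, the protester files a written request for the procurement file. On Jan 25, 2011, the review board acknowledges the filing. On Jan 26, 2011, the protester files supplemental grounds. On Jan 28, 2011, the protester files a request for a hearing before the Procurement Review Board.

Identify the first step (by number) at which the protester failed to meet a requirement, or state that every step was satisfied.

Step 1 — counting 40 days from Oct 6, 2010 (when the award decision is issued) gives a deadline of Nov 15, 2010; done Oct 8, 2010 — timely.
Step 2 — 19 and 40 days from Oct 8, 2010 (when the written protest is filed) are Oct 27, 2010 and Nov 17, 2010 respectively; done Oct 28, 2010 — within the window.
Step 3 — counting 43 days from Oct 28, 2010 (when the protest is served on the awardee) gives a deadline of Dec 10, 2010; done Dec 15, 2010 — 5 days late.
The procedure was therefore not followed at step 3.

Step 3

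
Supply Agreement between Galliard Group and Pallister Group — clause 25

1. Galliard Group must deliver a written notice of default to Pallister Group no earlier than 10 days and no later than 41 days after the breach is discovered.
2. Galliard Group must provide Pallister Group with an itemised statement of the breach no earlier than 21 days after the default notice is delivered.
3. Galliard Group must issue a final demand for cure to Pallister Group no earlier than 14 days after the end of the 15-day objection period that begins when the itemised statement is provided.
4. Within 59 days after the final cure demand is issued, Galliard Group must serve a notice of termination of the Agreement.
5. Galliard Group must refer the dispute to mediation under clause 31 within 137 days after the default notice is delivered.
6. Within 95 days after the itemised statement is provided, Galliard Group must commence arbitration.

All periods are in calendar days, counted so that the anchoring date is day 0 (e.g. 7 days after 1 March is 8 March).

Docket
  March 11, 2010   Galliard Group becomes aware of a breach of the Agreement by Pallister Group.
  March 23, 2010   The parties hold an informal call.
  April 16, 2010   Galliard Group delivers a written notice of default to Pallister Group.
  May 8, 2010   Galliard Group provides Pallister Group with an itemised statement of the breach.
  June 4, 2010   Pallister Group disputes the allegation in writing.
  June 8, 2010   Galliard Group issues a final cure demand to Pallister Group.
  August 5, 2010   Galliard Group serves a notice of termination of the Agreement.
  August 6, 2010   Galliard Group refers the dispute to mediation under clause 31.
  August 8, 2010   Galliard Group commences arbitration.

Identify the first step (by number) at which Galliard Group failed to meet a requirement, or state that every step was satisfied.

Step 1 — 10 and 41 days from March 11, 2010 (when the breach is discovered) are March 21, 2010 and April 21, 2010 respectively; done April 16, 2010, which is between those dates.
Step 2 — must wait 21 days from April 16, 2010 (when the default notice is delivered), so not before May 7, 2010; done May 8, 2010 — permitted.
Step 3 — must wait 14 days from May 23, 2010 (end of the 15-day objection period, which began when the itemised statement is provided on May 8, 2010), so not before June 6, 2010; done June 8, 2010 — permitted.
Step 4 — counting 59 days from June 8, 2010 (when the final cure demand is issued) gives a deadline of August 6, 2010; August 5, 2010 is within that limit.
Step 5 — counting 137 days from April 16, 2010 (when the default notice is delivered) gives a deadline of August 31, 2010; completed August 6, 2010, before the deadline.
Step 6 — counting 95 days from May 8, 2010 (when the itemised statement is provided) gives a deadline of August 11, 2010; August 8, 2010 is within that limit.

None — every step was satisfied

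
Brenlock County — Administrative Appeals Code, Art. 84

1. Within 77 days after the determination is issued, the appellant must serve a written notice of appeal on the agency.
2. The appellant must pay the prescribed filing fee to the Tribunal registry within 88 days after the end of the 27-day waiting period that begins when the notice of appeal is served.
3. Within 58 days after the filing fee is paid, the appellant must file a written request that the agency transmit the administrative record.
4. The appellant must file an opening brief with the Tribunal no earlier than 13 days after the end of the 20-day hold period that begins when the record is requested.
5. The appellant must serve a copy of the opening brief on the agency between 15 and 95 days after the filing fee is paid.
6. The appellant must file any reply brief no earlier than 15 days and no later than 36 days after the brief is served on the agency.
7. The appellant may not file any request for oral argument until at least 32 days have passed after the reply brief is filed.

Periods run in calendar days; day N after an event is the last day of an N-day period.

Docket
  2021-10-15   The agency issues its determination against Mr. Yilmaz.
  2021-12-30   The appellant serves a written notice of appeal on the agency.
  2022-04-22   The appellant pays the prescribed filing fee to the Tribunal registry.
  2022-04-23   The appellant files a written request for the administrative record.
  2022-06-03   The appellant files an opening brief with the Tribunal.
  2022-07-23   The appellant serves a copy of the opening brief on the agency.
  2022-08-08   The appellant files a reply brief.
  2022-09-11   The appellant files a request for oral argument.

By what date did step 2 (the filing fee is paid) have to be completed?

2022-04-24

The notice of appeal is served on 2021-12-30; the 27-day waiting period therefore ends 2022-01-26, and step 2 runs from that date. 88 days after 2022-01-26 is 2022-04-24.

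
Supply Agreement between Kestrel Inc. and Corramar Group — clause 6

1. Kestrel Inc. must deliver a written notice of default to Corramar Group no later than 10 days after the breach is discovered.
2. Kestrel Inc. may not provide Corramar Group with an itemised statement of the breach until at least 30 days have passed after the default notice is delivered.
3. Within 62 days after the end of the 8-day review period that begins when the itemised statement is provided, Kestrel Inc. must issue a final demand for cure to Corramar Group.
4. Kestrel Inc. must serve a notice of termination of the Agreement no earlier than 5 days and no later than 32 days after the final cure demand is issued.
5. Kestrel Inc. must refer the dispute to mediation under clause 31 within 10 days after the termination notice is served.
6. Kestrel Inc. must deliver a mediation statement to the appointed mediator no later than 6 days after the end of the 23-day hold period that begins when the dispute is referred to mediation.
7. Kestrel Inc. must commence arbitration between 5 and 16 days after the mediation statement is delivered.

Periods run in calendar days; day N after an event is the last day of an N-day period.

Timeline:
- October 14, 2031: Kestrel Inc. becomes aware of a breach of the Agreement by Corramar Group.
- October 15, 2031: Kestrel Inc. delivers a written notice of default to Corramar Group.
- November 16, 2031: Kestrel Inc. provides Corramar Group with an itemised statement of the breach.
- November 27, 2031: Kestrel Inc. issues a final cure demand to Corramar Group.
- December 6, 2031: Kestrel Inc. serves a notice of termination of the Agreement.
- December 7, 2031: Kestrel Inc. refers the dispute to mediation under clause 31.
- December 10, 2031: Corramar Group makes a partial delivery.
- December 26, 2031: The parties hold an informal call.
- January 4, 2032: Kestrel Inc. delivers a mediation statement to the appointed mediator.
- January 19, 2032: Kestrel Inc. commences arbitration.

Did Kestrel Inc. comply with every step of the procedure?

Yes

Step 1: 10 days after October 14, 2031 (when the breach is discovered) is October 24, 2031; done October 15, 2031 — timely.
Step 2: the earliest permitted date is 30 days after October 15, 2031 (when the default notice is delivered), i.e. November 14, 2031; done November 16, 2031, after the minimum wait.
Step 3: 62 days after November 24, 2031 (end of the 8-day review period, which began when the itemised statement is provided on November 16, 2031) is January 25, 2032; done November 27, 2031 — timely.
Step 4: the window is 5–32 days after November 27, 2031 (when the final cure demand is issued), so December 2, 2031 through December 29, 2031; done December 6, 2031, which is between those dates.
Step 5: 10 days after December 6, 2031 (when the termination notice is served) is December 16, 2031; done December 7, 2031 — timely.
Step 6: 6 days after December 30, 2031 (end of the 23-day hold period, which began when the dispute is referred to mediation on December 7, 2031) is January 5, 2032; completed January 4, 2032, before the deadline.
Step 7: the window is 5–16 days after January 4, 2032 (when the mediation statement is delivered), so January 9, 2032 through January 20, 2032; done January 19, 2032, which is between those dates.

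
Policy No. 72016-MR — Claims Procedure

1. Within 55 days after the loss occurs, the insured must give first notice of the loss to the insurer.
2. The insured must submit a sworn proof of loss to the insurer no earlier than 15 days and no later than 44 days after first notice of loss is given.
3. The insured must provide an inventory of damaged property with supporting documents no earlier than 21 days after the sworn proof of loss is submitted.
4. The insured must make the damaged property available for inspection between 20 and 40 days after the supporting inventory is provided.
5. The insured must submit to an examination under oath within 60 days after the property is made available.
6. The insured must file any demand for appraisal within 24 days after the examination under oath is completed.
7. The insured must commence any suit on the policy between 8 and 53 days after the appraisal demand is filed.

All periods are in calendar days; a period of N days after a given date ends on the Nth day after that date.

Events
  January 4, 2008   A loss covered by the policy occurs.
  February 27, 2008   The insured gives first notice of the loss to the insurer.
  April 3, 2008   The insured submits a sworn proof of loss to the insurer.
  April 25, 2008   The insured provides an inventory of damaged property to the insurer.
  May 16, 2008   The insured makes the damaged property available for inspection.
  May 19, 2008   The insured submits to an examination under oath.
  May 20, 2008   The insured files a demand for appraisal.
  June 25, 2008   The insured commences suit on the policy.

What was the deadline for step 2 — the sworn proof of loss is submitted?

Step 2 runs from February 27, 2008, when first notice of loss is given. The window is 15–44 days after February 27, 2008; it closes on April 11, 2008.

April 11, 2008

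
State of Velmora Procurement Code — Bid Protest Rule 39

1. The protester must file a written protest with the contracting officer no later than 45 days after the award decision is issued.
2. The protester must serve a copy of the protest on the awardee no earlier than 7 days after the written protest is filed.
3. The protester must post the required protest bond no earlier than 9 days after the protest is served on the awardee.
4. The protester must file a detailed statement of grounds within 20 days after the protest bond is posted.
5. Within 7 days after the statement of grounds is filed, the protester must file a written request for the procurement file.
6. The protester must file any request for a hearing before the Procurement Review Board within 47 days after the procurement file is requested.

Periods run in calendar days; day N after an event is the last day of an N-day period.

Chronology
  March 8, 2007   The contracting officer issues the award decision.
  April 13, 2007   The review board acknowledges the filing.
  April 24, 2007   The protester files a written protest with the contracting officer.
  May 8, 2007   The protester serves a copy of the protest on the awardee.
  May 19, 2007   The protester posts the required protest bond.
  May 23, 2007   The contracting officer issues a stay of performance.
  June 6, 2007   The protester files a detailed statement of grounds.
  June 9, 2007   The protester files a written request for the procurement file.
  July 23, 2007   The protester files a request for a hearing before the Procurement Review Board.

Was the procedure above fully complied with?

No

Step 1 — counting 45 days from March 8, 2007 (when the award decision is issued) gives a deadline of April 22, 2007; April 24, 2007 misses that deadline by 2 days.
The procedure was therefore not followed at step 1.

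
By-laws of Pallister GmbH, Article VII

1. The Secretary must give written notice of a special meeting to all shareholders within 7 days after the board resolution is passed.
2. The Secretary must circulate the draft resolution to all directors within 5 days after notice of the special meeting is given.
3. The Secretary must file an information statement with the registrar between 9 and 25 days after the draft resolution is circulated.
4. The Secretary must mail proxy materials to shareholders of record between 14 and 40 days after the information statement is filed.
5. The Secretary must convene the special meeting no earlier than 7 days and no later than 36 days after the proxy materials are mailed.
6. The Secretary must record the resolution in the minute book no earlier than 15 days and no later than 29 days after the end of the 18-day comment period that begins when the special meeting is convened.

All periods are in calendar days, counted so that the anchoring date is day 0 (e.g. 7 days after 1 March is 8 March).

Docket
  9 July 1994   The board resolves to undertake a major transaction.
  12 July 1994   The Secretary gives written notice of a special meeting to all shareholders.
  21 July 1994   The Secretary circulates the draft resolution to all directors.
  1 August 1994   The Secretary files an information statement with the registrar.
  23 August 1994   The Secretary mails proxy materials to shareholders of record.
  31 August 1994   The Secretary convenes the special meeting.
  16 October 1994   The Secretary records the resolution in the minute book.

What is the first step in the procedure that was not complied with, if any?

Step 1 — counting 7 days from 9 July 1994 (when the board resolution is passed) gives a deadline of 16 July 1994; completed 12 July 1994, before the deadline.
Step 2 — counting 5 days from 12 July 1994 (when notice of the special meeting is given) gives a deadline of 17 July 1994; not done until 21 July 1994, 4 days after the deadline.

Step 2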